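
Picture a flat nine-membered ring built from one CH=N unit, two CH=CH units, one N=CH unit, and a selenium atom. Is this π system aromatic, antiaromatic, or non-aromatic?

Aromatic

Check conjugation: every atom in a ring double bond is sp² and brings one electron to the p orbital; each =N– nitrogen is pyridine-type (lone pair in the sp² plane, one electron in the p orbital); the selenium donates one lone pair from its p orbital — every position has a p orbital, so the cyclic π system is continuous.
π-electron count: 4 × 2 = 8 from the double-bond units + 2 from the Se atom = 10.
10 = 4(2) + 2, which satisfies Hückel's 4n+2 rule.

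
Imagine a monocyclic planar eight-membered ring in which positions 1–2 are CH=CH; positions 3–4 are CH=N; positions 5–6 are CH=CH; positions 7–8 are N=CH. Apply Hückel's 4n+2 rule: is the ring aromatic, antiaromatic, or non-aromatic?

Antiaromatic

All ring atoms are sp² and supply a p orbital to the ring (each doubly-bonded ring atom is sp² with one p-orbital electron; each =N– nitrogen is pyridine-type (lone pair in the sp² plane, one electron in the p orbital)); the conjugation is uninterrupted.
Adding the contributions, 4 × 2 = 8 from the 4 double-bond units.
8 is a 4n count (n = 2), so the planar conjugated ring is antiaromatic.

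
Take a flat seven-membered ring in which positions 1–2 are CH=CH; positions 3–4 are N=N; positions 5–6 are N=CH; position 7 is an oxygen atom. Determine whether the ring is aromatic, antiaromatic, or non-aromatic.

The p orbitals form a continuous loop: every atom in a ring double bond is sp² and brings one electron to the p orbital; each sp² =N– keeps its lone pair in-plane and puts one electron into the π system; the oxygen donates one lone pair from its p orbital. The ring is fully conjugated.
π-electron count: 3 × 2 = 6 from the double-bond units + 2 from the O atom = 8.
A 4n π count (8, n = 2) in a planar conjugated ring means antiaromatic.

Antiaromatic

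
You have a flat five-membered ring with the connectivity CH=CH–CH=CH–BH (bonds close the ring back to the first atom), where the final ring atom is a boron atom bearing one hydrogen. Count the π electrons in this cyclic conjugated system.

4

Every ring atom contributes a p orbital perpendicular to the ring (every atom in a ring double bond is sp² and brings one electron to the p orbital; the boron has an empty p orbital), so the π system is cyclic and fully conjugated.
Tallying contributions gives 2 × 2 = 4 from the double-bond units + 0 from the BH atom = 4.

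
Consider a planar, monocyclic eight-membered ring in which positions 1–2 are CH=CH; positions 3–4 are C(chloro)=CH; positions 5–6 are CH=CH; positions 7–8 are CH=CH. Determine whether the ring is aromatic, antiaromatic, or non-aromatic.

Check conjugation: every atom in a ring double bond is sp² and brings one electron to the p orbital — every position has a p orbital, so the cyclic π system is continuous.
Tallying contributions gives 4 × 2 = 8 from the 4 double-bond units.
8 = 4(2); a planar, fully conjugated 4n system is antiaromatic.

Antiaromatic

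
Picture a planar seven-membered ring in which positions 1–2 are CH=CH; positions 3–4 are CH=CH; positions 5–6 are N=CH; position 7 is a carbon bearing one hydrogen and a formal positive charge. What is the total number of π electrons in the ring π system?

All ring atoms are sp² and supply a p orbital to the ring (every atom in a ring double bond is sp² and brings one electron to the p orbital; each =N– nitrogen is pyridine-type (lone pair in the sp² plane, one electron in the p orbital); the carbocation has an empty p orbital); the conjugation is uninterrupted.
π-electron count: 3 × 2 = 6 from the double-bond units + 0 from the CH(+) atom = 6.

6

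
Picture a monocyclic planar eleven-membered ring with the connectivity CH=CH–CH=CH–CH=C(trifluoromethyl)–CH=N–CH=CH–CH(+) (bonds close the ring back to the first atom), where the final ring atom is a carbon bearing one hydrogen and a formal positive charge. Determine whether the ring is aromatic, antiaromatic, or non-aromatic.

Every ring atom contributes a p orbital perpendicular to the ring (each doubly-bonded ring atom is sp² with one p-orbital electron; each sp² =N– keeps its lone pair in-plane and puts one electron into the π system; the carbocation has an empty p orbital), so the π system is cyclic and fully conjugated.
Adding the contributions, 5 × 2 = 10 from the double-bond units + 0 from the CH(+) atom = 10.
Since 10 = 4·2 + 2, the ring meets the 4n+2 criterion.

Aromatic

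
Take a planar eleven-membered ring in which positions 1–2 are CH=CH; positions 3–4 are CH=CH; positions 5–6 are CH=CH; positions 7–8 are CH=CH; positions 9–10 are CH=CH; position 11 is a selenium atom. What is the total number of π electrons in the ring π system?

12

All ring atoms are sp² and supply a p orbital to the ring (every atom in a ring double bond is sp² and brings one electron to the p orbital; the selenium donates one lone pair from its p orbital); the conjugation is uninterrupted.
Adding the contributions, 5 × 2 = 10 from the double-bond units + 2 from the Se atom = 12.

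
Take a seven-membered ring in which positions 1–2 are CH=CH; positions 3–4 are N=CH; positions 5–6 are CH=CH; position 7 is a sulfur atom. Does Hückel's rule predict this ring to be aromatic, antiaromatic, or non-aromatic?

Every ring atom contributes a p orbital perpendicular to the ring (the double-bond atoms are sp², each contributing one p electron; each sp² =N– keeps its lone pair in-plane and puts one electron into the π system; the sulfur donates one lone pair from its p orbital), so the π system is cyclic and fully conjugated.
Tallying contributions gives 3 × 2 = 6 from the double-bond units + 2 from the S atom = 8.
A 4n π count (8, n = 2) in a planar conjugated ring means antiaromatic.

Antiaromatic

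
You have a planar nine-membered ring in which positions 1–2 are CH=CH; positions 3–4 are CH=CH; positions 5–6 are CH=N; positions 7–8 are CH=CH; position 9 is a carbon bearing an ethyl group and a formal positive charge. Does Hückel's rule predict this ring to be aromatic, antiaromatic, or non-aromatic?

Antiaromatic

Every ring atom contributes a p orbital perpendicular to the ring (the double-bond atoms are sp², each contributing one p electron; the doubly-bonded nitrogens are pyridine-type — their lone pairs lie in the ring plane, leaving one electron in the p orbital; the carbocation has an empty p orbital), so the π system is cyclic and fully conjugated.
π-electron count: 4 × 2 = 8 from the double-bond units + 0 from the C(ethyl)(+) atom = 8.
A 4n π count (8, n = 2) in a planar conjugated ring means antiaromatic.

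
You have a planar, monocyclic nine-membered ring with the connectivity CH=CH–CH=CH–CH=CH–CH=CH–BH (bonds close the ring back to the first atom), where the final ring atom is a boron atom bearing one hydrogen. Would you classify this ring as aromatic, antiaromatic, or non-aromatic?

All ring atoms are sp² and supply a p orbital to the ring (every atom in a ring double bond is sp² and brings one electron to the p orbital; the boron has an empty p orbital); the conjugation is uninterrupted.
Tallying contributions gives 4 × 2 = 8 from the double-bond units + 0 from the BH atom = 8.
8 is a 4n count (n = 2), so the planar conjugated ring is antiaromatic.

Antiaromatic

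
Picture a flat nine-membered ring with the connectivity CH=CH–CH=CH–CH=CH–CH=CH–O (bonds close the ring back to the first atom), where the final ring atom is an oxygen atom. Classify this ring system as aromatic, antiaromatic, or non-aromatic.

Aromatic

The p orbitals form a continuous loop: every atom in a ring double bond is sp² and brings one electron to the p orbital; the oxygen donates one lone pair from its p orbital. The ring is fully conjugated.
Tallying contributions gives 4 × 2 = 8 from the double-bond units + 2 from the O atom = 10.
That gives a 4n+2 count (10, n = 2).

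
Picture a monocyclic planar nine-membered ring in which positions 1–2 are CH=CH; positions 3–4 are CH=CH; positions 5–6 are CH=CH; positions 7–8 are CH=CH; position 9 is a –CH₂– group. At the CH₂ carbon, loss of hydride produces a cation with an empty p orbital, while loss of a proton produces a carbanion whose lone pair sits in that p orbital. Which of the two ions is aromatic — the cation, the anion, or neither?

The anion

Both ions have a continuous loop of p orbitals — each ring atom is sp².
Cation: 4 × 2 + 0 = 8 π electrons → 4(2), antiaromatic.
Anion: 4 × 2 + 2 = 10 π electrons → 4(2)+2, aromatic.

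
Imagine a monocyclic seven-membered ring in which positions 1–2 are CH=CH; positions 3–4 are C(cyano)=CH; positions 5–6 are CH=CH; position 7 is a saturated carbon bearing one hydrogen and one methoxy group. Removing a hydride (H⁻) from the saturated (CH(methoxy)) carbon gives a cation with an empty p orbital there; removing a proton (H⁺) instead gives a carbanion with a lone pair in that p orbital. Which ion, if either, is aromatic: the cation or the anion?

Both ions have a continuous loop of p orbitals — each ring atom is sp².
Cation: 3 × 2 + 0 = 6 π electrons → 4(1)+2, aromatic.
Anion: 3 × 2 + 2 = 8 π electrons → 4(2), antiaromatic.

The cation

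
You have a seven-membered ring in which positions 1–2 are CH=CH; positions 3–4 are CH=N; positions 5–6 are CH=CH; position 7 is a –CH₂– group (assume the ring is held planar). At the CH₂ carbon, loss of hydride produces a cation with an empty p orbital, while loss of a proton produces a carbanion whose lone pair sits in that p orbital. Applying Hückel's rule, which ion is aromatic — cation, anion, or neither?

Once that carbon is sp², every ring atom has a p orbital and both ions are fully conjugated.
Cation: 3 × 2 + 0 = 6 π electrons → 4(1)+2, aromatic.
Anion: 3 × 2 + 2 = 8 π electrons → 4(2), antiaromatic.

The cation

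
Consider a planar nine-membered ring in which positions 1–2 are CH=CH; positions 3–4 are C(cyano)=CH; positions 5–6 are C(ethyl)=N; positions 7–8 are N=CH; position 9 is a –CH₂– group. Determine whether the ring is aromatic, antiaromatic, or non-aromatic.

The CH2 position has four σ bonds — the tetrahedral CH₂ carbon is sp³ and has no p orbital in the ring π system — so the cyclic conjugation is interrupted.
Without a continuous loop of overlapping p orbitals the Hückel electron count never comes into play.

Non-aromatic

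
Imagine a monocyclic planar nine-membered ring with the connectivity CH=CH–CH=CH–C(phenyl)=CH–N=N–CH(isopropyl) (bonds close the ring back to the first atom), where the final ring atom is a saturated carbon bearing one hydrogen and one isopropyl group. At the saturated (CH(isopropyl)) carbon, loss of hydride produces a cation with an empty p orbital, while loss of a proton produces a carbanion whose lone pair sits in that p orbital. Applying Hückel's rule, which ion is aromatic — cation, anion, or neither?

The anion

Once that carbon is sp², every ring atom has a p orbital and both ions are fully conjugated.
Cation: 4 × 2 + 0 = 8 π electrons → 4(2), antiaromatic.
Anion: 4 × 2 + 2 = 10 π electrons → 4(2)+2, aromatic.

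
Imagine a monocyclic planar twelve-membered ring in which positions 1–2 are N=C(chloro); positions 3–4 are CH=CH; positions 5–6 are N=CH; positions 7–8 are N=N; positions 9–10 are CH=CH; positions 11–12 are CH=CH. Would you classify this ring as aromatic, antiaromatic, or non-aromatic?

All ring atoms are sp² and supply a p orbital to the ring (every atom in a ring double bond is sp² and brings one electron to the p orbital; each =N– nitrogen is pyridine-type (lone pair in the sp² plane, one electron in the p orbital)); the conjugation is uninterrupted.
Tallying contributions gives 6 × 2 = 12 from the 6 double-bond units.
With 12 = 4·3 π electrons, Hückel's rule classifies the planar ring as antiaromatic.

Antiaromatic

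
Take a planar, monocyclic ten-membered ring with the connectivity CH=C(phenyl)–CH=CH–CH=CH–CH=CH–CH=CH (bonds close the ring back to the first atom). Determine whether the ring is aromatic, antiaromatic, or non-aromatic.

Aromatic

The p orbitals form a continuous loop: every atom in a ring double bond is sp² and brings one electron to the p orbital. The ring is fully conjugated.
Adding the contributions, 5 × 2 = 10 from the 5 double-bond units.
With 10 π electrons (n = 2), the Hückel 4n+2 condition holds.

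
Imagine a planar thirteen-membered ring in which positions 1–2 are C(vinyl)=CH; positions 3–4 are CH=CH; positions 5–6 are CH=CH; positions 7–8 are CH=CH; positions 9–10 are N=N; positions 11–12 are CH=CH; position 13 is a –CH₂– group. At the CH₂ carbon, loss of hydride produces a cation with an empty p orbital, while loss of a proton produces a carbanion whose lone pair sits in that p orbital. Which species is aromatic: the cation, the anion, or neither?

The anion

In either ion the ring is fully conjugated: every atom, including the new sp² carbon, supplies a p orbital.
Cation: 6 × 2 + 0 = 12 π electrons → 4(3), antiaromatic.
Anion: 6 × 2 + 2 = 14 π electrons → 4(3)+2, aromatic.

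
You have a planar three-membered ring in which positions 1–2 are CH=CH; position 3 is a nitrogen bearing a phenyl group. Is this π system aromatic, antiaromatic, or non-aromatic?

Antiaromatic

Check conjugation: each doubly-bonded ring atom is sp² with one p-orbital electron; the pyrrole-type nitrogen donates its lone pair from the p orbital — every position has a p orbital, so the cyclic π system is continuous.
π-electron count: 1 × 2 = 2 from the double-bond unit + 2 from the N(phenyl) atom = 4.
4 = 4(1); a planar, fully conjugated 4n system is antiaromatic.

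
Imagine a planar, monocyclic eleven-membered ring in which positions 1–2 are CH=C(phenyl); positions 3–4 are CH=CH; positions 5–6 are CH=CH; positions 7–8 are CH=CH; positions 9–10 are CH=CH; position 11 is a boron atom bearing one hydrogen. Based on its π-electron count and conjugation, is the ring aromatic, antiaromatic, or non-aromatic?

Aromatic

The p orbitals form a continuous loop: the double-bond atoms are sp², each contributing one p electron; the boron has an empty p orbital. The ring is fully conjugated.
π-electron count: 5 × 2 = 10 from the double-bond units + 0 from the BH atom = 10.
That gives a 4n+2 count (10, n = 2).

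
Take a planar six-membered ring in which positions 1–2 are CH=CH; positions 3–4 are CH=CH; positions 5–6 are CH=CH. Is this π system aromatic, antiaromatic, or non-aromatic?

The p orbitals form a continuous loop: every atom in a ring double bond is sp² and brings one electron to the p orbital. The ring is fully conjugated.
Adding the contributions, 3 × 2 = 6 from the 3 double-bond units.
6 = 4(1) + 2, which satisfies Hückel's 4n+2 rule.

Aromatic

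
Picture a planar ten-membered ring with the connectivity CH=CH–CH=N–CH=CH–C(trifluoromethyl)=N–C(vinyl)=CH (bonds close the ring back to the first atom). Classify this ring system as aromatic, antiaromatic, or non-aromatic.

Every ring atom contributes a p orbital perpendicular to the ring (every atom in a ring double bond is sp² and brings one electron to the p orbital; the doubly-bonded nitrogens are pyridine-type — their lone pairs lie in the ring plane, leaving one electron in the p orbital), so the π system is cyclic and fully conjugated.
Tallying contributions gives 5 × 2 = 10 from the 5 double-bond units.
With 10 π electrons (n = 2), the Hückel 4n+2 condition holds.

Aromatic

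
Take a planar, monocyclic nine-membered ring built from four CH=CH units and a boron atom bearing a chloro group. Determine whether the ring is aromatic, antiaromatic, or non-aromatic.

The p orbitals form a continuous loop: each doubly-bonded ring atom is sp² with one p-orbital electron; the boron has an empty p orbital. The ring is fully conjugated.
π-electron count: 4 × 2 = 8 from the double-bond units + 0 from the B(chloro) atom = 8.
With 8 = 4·2 π electrons, Hückel's rule classifies the planar ring as antiaromatic.

Antiaromatic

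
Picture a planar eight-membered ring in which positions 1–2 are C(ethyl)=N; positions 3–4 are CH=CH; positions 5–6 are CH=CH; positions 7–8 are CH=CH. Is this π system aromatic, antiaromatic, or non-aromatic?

Check conjugation: each doubly-bonded ring atom is sp² with one p-orbital electron; each sp² =N– keeps its lone pair in-plane and puts one electron into the π system — every position has a p orbital, so the cyclic π system is continuous.
Adding the contributions, 4 × 2 = 8 from the 4 double-bond units.
A 4n π count (8, n = 2) in a planar conjugated ring means antiaromatic.

Antiaromatic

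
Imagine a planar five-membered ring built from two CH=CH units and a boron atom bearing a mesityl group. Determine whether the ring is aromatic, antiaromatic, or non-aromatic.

Antiaromatic

Check conjugation: the double-bond atoms are sp², each contributing one p electron; the boron has an empty p orbital — every position has a p orbital, so the cyclic π system is continuous.
Adding the contributions, 2 × 2 = 4 from the double-bond units + 0 from the B(mesityl) atom = 4.
4 = 4(1); a planar, fully conjugated 4n system is antiaromatic.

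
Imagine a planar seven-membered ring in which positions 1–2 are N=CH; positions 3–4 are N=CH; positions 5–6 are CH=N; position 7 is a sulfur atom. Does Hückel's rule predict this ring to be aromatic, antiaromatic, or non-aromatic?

Antiaromatic

The p orbitals form a continuous loop: the double-bond atoms are sp², each contributing one p electron; the doubly-bonded nitrogens are pyridine-type — their lone pairs lie in the ring plane, leaving one electron in the p orbital; the sulfur donates one lone pair from its p orbital. The ring is fully conjugated.
Adding the contributions, 3 × 2 = 6 from the double-bond units + 2 from the S atom = 8.
With 8 = 4·2 π electrons, Hückel's rule classifies the planar ring as antiaromatic.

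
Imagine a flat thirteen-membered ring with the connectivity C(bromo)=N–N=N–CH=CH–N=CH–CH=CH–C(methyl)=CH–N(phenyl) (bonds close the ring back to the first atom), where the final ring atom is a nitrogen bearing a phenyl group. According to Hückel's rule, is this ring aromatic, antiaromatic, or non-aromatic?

Aromatic

Check conjugation: the double-bond atoms are sp², each contributing one p electron; the doubly-bonded nitrogens are pyridine-type — their lone pairs lie in the ring plane, leaving one electron in the p orbital; the pyrrole-type nitrogen donates its lone pair from the p orbital — every position has a p orbital, so the cyclic π system is continuous.
π-electron count: 6 × 2 = 12 from the double-bond units + 2 from the N(phenyl) atom = 14.
Since 14 = 4·3 + 2, the ring meets the 4n+2 criterion.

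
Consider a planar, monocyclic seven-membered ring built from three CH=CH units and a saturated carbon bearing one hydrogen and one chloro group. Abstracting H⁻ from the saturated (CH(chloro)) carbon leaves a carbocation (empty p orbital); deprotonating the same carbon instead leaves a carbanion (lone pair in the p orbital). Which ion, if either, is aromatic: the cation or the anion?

In both ions every ring atom is sp² and contributes a p orbital, so both rings are fully conjugated.
Cation: 3 × 2 + 0 = 6 π electrons → 4(1)+2, aromatic.
Anion: 3 × 2 + 2 = 8 π electrons → 4(2), antiaromatic.

The cation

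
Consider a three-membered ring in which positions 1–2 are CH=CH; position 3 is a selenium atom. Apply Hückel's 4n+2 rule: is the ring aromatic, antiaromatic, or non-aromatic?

Antiaromatic

The p orbitals form a continuous loop: the double-bond atoms are sp², each contributing one p electron; the selenium donates one lone pair from its p orbital. The ring is fully conjugated.
Tallying contributions gives 1 × 2 = 2 from the double-bond unit + 2 from the Se atom = 4.
A 4n π count (4, n = 1) in a planar conjugated ring means antiaromatic.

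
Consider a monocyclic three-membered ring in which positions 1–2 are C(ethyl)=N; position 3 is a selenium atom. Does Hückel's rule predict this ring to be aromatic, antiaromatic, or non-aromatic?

All ring atoms are sp² and supply a p orbital to the ring (every atom in a ring double bond is sp² and brings one electron to the p orbital; each =N– nitrogen is pyridine-type (lone pair in the sp² plane, one electron in the p orbital); the selenium donates one lone pair from its p orbital); the conjugation is uninterrupted.
Tallying contributions gives 1 × 2 = 2 from the double-bond unit + 2 from the Se atom = 4.
A 4n π count (4, n = 1) in a planar conjugated ring means antiaromatic.

Antiaromatic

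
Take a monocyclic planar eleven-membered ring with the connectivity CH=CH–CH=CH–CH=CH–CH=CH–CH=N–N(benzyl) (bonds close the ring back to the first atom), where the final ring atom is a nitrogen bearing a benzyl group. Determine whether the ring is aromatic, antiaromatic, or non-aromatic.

Antiaromatic

Check conjugation: each doubly-bonded ring atom is sp² with one p-orbital electron; each =N– nitrogen is pyridine-type (lone pair in the sp² plane, one electron in the p orbital); the pyrrole-type nitrogen donates its lone pair from the p orbital — every position has a p orbital, so the cyclic π system is continuous.
π-electron count: 5 × 2 = 10 from the double-bond units + 2 from the N(benzyl) atom = 12.
12 is a 4n count (n = 3), so the planar conjugated ring is antiaromatic.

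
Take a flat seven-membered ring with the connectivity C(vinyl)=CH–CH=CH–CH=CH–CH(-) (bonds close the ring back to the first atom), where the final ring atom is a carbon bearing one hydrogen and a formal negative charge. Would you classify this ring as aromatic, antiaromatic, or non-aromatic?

Antiaromatic

The p orbitals form a continuous loop: the double-bond atoms are sp², each contributing one p electron; the carbanion's lone pair occupies the p orbital. The ring is fully conjugated.
Adding the contributions, 3 × 2 = 6 from the double-bond units + 2 from the CH(-) atom = 8.
8 is a 4n count (n = 2), so the planar conjugated ring is antiaromatic.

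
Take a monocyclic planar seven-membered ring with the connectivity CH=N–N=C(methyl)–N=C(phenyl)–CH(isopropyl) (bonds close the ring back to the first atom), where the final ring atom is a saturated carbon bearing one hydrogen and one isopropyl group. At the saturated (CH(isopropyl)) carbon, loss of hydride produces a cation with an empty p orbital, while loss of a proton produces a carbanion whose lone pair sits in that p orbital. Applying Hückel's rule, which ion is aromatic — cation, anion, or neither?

The cation

Both ions have a continuous loop of p orbitals — each ring atom is sp².
Cation: 3 × 2 + 0 = 6 π electrons → 4(1)+2, aromatic.
Anion: 3 × 2 + 2 = 8 π electrons → 4(2), antiaromatic.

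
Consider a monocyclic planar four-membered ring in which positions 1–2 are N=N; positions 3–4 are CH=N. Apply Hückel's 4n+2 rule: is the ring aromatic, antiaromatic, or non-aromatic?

Antiaromatic

Every ring atom contributes a p orbital perpendicular to the ring (every atom in a ring double bond is sp² and brings one electron to the p orbital; each sp² =N– keeps its lone pair in-plane and puts one electron into the π system), so the π system is cyclic and fully conjugated.
Adding the contributions, 2 × 2 = 4 from the 2 double-bond units.
A 4n π count (4, n = 1) in a planar conjugated ring means antiaromatic.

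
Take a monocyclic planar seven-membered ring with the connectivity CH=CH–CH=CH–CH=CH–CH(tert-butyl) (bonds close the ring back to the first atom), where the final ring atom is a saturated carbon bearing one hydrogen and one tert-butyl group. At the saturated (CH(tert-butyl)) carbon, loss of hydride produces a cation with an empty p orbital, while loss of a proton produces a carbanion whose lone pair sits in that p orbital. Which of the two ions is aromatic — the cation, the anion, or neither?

The cation

In either ion the ring is fully conjugated: every atom, including the new sp² carbon, supplies a p orbital.
Cation: 3 × 2 + 0 = 6 π electrons → 4(1)+2, aromatic.
Anion: 3 × 2 + 2 = 8 π electrons → 4(2), antiaromatic.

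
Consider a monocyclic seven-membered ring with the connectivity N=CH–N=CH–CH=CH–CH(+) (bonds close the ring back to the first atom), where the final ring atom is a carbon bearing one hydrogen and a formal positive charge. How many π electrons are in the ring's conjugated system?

The p orbitals form a continuous loop: the double-bond atoms are sp², each contributing one p electron; the doubly-bonded nitrogens are pyridine-type — their lone pairs lie in the ring plane, leaving one electron in the p orbital; the carbocation has an empty p orbital. The ring is fully conjugated.
Adding the contributions, 3 × 2 = 6 from the double-bond units + 0 from the CH(+) atom = 6.

6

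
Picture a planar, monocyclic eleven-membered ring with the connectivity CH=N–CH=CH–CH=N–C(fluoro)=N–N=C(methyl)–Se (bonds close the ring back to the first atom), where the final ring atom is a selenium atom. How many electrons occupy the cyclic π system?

12

Every ring atom contributes a p orbital perpendicular to the ring (each doubly-bonded ring atom is sp² with one p-orbital electron; the doubly-bonded nitrogens are pyridine-type — their lone pairs lie in the ring plane, leaving one electron in the p orbital; the selenium donates one lone pair from its p orbital), so the π system is cyclic and fully conjugated.
Adding the contributions, 5 × 2 = 10 from the double-bond units + 2 from the Se atom = 12.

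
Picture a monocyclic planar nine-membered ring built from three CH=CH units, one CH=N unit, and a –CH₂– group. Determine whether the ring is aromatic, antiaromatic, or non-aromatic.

Non-aromatic

The CH2 position has four σ bonds — the tetrahedral CH₂ carbon is sp³ and has no p orbital in the ring π system — so the cyclic conjugation is interrupted.
Without a continuous loop of overlapping p orbitals the Hückel electron count never comes into play.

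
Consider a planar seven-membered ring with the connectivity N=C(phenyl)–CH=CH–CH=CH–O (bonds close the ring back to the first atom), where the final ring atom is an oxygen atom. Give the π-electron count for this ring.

8

All ring atoms are sp² and supply a p orbital to the ring (the double-bond atoms are sp², each contributing one p electron; the doubly-bonded nitrogens are pyridine-type — their lone pairs lie in the ring plane, leaving one electron in the p orbital; the oxygen donates one lone pair from its p orbital); the conjugation is uninterrupted.
Adding the contributions, 3 × 2 = 6 from the double-bond units + 2 from the O atom = 8.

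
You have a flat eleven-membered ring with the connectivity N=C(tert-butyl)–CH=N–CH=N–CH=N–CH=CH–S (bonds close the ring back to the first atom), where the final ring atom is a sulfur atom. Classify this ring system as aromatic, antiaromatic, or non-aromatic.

The p orbitals form a continuous loop: each doubly-bonded ring atom is sp² with one p-orbital electron; the doubly-bonded nitrogens are pyridine-type — their lone pairs lie in the ring plane, leaving one electron in the p orbital; the sulfur donates one lone pair from its p orbital. The ring is fully conjugated.
Counting π electrons: 5 × 2 = 10 from the double-bond units + 2 from the S atom = 12.
A 4n π count (12, n = 3) in a planar conjugated ring means antiaromatic.

Antiaromatic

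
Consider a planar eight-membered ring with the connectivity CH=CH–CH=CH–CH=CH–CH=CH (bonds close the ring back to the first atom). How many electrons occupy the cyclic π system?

Every ring atom contributes a p orbital perpendicular to the ring (every atom in a ring double bond is sp² and brings one electron to the p orbital), so the π system is cyclic and fully conjugated.
Counting π electrons: 4 × 2 = 8 from the 4 double-bond units.

8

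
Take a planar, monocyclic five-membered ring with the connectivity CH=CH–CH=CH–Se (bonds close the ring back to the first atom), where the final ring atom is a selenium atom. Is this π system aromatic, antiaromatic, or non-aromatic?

All ring atoms are sp² and supply a p orbital to the ring (the double-bond atoms are sp², each contributing one p electron; the selenium donates one lone pair from its p orbital); the conjugation is uninterrupted.
π-electron count: 2 × 2 = 4 from the double-bond units + 2 from the Se atom = 6.
That gives a 4n+2 count (6, n = 1).

Aromatic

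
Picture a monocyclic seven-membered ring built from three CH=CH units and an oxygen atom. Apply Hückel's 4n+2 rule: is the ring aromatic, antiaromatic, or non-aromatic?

All ring atoms are sp² and supply a p orbital to the ring (each doubly-bonded ring atom is sp² with one p-orbital electron; the oxygen donates one lone pair from its p orbital); the conjugation is uninterrupted.
Tallying contributions gives 3 × 2 = 6 from the double-bond units + 2 from the O atom = 8.
A 4n π count (8, n = 2) in a planar conjugated ring means antiaromatic.

Antiaromatic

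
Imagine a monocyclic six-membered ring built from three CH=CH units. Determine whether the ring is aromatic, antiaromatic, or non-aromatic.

Aromatic

The p orbitals form a continuous loop: every atom in a ring double bond is sp² and brings one electron to the p orbital. The ring is fully conjugated.
π-electron count: 3 × 2 = 6 from the 3 double-bond units.
With 6 π electrons (n = 1), the Hückel 4n+2 condition holds.
(The species described is benzene.)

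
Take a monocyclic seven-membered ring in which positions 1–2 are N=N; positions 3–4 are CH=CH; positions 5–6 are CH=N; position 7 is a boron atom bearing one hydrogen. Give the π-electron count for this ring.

Every ring atom contributes a p orbital perpendicular to the ring (the double-bond atoms are sp², each contributing one p electron; each =N– nitrogen is pyridine-type (lone pair in the sp² plane, one electron in the p orbital); the boron has an empty p orbital), so the π system is cyclic and fully conjugated.
Counting π electrons: 3 × 2 = 6 from the double-bond units + 0 from the BH atom = 6.

6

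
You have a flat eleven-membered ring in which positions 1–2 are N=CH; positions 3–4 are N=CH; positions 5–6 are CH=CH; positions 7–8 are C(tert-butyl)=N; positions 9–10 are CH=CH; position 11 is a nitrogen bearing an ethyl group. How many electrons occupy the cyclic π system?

12

Every ring atom contributes a p orbital perpendicular to the ring (the double-bond atoms are sp², each contributing one p electron; each =N– nitrogen is pyridine-type (lone pair in the sp² plane, one electron in the p orbital); the pyrrole-type nitrogen donates its lone pair from the p orbital), so the π system is cyclic and fully conjugated.
π-electron count: 5 × 2 = 10 from the double-bond units + 2 from the N(ethyl) atom = 12.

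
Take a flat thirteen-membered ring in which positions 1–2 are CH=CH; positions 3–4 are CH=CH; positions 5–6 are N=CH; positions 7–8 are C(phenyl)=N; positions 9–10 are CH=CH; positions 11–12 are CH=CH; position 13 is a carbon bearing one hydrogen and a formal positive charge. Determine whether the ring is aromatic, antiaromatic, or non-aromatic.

Check conjugation: every atom in a ring double bond is sp² and brings one electron to the p orbital; the doubly-bonded nitrogens are pyridine-type — their lone pairs lie in the ring plane, leaving one electron in the p orbital; the carbocation has an empty p orbital — every position has a p orbital, so the cyclic π system is continuous.
π-electron count: 6 × 2 = 12 from the double-bond units + 0 from the CH(+) atom = 12.
12 is a 4n count (n = 3), so the planar conjugated ring is antiaromatic.

Antiaromatic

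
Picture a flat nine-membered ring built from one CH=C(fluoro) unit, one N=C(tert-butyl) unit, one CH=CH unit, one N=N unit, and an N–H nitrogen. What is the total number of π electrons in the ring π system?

10

All ring atoms are sp² and supply a p orbital to the ring (every atom in a ring double bond is sp² and brings one electron to the p orbital; the doubly-bonded nitrogens are pyridine-type — their lone pairs lie in the ring plane, leaving one electron in the p orbital; the pyrrole-type nitrogen donates its lone pair from the p orbital); the conjugation is uninterrupted.
π-electron count: 4 × 2 = 8 from the double-bond units + 2 from the NH atom = 10.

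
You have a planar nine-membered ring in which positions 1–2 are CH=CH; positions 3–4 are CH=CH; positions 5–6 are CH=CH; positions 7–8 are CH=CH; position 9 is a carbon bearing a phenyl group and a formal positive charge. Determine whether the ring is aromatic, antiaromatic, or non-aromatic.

The p orbitals form a continuous loop: each doubly-bonded ring atom is sp² with one p-orbital electron; the carbocation has an empty p orbital. The ring is fully conjugated.
Tallying contributions gives 4 × 2 = 8 from the double-bond units + 0 from the C(phenyl)(+) atom = 8.
8 is a 4n count (n = 2), so the planar conjugated ring is antiaromatic.

Antiaromatic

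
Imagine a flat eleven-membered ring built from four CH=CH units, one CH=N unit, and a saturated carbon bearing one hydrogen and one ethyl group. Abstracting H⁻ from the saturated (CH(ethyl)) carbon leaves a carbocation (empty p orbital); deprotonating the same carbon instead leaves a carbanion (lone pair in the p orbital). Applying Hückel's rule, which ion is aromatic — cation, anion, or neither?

The cation

Both ions have a continuous loop of p orbitals — each ring atom is sp².
Cation: 5 × 2 + 0 = 10 π electrons → 4(2)+2, aromatic.
Anion: 5 × 2 + 2 = 12 π electrons → 4(3), antiaromatic.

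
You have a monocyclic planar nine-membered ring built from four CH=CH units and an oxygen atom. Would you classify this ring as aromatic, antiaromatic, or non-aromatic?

Every ring atom contributes a p orbital perpendicular to the ring (the double-bond atoms are sp², each contributing one p electron; the oxygen donates one lone pair from its p orbital), so the π system is cyclic and fully conjugated.
Tallying contributions gives 4 × 2 = 8 from the double-bond units + 2 from the O atom = 10.
10 = 4(2) + 2, which satisfies Hückel's 4n+2 rule.

Aromatic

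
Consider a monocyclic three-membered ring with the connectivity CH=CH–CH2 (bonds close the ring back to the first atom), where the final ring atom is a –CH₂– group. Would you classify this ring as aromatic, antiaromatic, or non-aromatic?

Non-aromatic

At the CH2 position, the tetrahedral CH₂ carbon is sp³ and has no p orbital in the ring π system; the ring's p-orbital overlap is broken there.
A ring that is not fully conjugated cannot be aromatic or antiaromatic regardless of its π-electron count.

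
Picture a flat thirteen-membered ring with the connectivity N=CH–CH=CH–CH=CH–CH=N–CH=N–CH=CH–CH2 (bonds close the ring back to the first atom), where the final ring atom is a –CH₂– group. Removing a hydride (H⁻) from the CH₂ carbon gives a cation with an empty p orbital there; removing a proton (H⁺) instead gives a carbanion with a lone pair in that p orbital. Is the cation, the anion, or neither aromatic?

The anion

Once that carbon is sp², every ring atom has a p orbital and both ions are fully conjugated.
Cation: 6 × 2 + 0 = 12 π electrons → 4(3), antiaromatic.
Anion: 6 × 2 + 2 = 14 π electrons → 4(3)+2, aromatic.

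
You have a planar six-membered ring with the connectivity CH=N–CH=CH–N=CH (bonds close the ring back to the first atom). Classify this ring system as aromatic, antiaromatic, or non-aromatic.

Check conjugation: every atom in a ring double bond is sp² and brings one electron to the p orbital; the doubly-bonded nitrogens are pyridine-type — their lone pairs lie in the ring plane, leaving one electron in the p orbital — every position has a p orbital, so the cyclic π system is continuous.
Counting π electrons: 3 × 2 = 6 from the 3 double-bond units.
6 = 4(1) + 2, which satisfies Hückel's 4n+2 rule.

Aromatic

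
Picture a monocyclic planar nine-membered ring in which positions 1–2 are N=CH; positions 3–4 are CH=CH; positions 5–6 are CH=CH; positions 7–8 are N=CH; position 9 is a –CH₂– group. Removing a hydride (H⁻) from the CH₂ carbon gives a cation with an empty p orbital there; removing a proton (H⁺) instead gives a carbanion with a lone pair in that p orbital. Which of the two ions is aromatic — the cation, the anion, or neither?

Both ions have a continuous loop of p orbitals — each ring atom is sp².
Cation: 4 × 2 + 0 = 8 π electrons → 4(2), antiaromatic.
Anion: 4 × 2 + 2 = 10 π electrons → 4(2)+2, aromatic.

The anion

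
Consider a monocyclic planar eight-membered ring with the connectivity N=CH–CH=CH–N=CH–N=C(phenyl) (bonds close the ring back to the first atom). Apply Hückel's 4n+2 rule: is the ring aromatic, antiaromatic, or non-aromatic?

Antiaromatic

The p orbitals form a continuous loop: the double-bond atoms are sp², each contributing one p electron; each sp² =N– keeps its lone pair in-plane and puts one electron into the π system. The ring is fully conjugated.
Counting π electrons: 4 × 2 = 8 from the 4 double-bond units.
A 4n π count (8, n = 2) in a planar conjugated ring means antiaromatic.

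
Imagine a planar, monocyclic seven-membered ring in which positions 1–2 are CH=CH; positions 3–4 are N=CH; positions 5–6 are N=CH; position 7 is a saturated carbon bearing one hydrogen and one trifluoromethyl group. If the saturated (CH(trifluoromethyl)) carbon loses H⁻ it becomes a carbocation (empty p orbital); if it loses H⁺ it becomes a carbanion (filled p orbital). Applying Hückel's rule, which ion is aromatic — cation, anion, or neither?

Once that carbon is sp², every ring atom has a p orbital and both ions are fully conjugated.
Cation: 3 × 2 + 0 = 6 π electrons → 4(1)+2, aromatic.
Anion: 3 × 2 + 2 = 8 π electrons → 4(2), antiaromatic.

The cation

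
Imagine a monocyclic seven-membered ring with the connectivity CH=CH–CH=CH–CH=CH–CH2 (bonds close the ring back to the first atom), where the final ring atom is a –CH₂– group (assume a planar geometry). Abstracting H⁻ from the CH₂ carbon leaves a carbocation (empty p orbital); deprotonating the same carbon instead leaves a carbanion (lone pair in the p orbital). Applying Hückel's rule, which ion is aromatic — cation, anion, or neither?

The cation

Once that carbon is sp², every ring atom has a p orbital and both ions are fully conjugated.
Cation: 3 × 2 + 0 = 6 π electrons → 4(1)+2, aromatic.
Anion: 3 × 2 + 2 = 8 π electrons → 4(2), antiaromatic.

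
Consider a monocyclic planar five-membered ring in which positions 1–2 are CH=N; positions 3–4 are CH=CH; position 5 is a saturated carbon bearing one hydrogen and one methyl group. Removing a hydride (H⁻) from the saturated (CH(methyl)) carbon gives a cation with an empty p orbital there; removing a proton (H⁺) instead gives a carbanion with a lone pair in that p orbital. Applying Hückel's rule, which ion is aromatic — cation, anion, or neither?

Once that carbon is sp², every ring atom has a p orbital and both ions are fully conjugated.
Cation: 2 × 2 + 0 = 4 π electrons → 4(1), antiaromatic.
Anion: 2 × 2 + 2 = 6 π electrons → 4(1)+2, aromatic.

The anion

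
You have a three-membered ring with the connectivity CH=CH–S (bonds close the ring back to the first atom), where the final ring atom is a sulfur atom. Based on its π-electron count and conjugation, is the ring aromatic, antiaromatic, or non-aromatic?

All ring atoms are sp² and supply a p orbital to the ring (the double-bond atoms are sp², each contributing one p electron; the sulfur donates one lone pair from its p orbital); the conjugation is uninterrupted.
π-electron count: 1 × 2 = 2 from the double-bond unit + 2 from the S atom = 4.
4 is a 4n count (n = 1), so the planar conjugated ring is antiaromatic.

Antiaromatic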